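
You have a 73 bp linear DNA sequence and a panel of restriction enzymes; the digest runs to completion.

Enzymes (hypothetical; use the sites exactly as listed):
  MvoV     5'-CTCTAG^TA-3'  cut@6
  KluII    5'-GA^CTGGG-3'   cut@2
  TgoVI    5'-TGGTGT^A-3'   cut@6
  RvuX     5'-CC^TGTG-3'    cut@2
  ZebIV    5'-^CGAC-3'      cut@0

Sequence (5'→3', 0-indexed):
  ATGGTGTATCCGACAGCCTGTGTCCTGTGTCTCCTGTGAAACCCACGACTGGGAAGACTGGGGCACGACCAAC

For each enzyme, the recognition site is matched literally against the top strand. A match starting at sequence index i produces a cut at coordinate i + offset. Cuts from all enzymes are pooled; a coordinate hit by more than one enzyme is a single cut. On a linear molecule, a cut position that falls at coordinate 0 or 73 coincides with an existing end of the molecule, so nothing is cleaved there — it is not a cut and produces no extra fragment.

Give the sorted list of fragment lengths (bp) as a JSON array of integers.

Site scan:
  MvoV (CTCTAGTA, off=6): no sites
  KluII (GACTGGG, off=2): starts [46, 55] → cuts [48, 57]
  TgoVI (TGGTGTA, off=6): starts [1] → cuts [7]
  RvuX (CCTGTG, off=2): starts [16, 23, 32] → cuts [18, 25, 34]
  ZebIV (CGAC, off=0): starts [10, 45, 65] → cuts [10, 45, 65]

Pooled cuts: [7, 10, 18, 25, 34, 45, 48, 57, 65]

Fragment lengths:
  [0,7): 7 bp
  [7,10): 3 bp
  [10,18): 8 bp
  [18,25): 7 bp
  [25,34): 9 bp
  [34,45): 11 bp
  [45,48): 3 bp
  [48,57): 9 bp
  [57,65): 8 bp
  [65,73): 8 bp

[3,3,7,7,8,8,8,9,9,11]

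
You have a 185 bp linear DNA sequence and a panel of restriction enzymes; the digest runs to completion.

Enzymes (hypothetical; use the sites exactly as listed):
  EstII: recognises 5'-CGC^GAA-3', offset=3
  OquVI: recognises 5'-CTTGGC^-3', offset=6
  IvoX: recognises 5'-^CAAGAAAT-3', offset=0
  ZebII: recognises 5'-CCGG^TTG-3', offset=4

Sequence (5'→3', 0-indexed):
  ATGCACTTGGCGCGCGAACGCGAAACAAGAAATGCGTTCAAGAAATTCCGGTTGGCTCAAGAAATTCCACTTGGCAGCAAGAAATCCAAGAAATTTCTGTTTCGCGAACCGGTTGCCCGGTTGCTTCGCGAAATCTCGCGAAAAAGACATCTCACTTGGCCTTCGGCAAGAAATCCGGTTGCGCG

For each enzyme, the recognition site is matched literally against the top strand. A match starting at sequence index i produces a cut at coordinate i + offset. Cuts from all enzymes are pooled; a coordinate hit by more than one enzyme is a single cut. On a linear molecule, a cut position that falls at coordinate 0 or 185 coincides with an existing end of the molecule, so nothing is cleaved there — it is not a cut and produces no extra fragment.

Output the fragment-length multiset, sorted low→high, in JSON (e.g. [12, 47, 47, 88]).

Site scan:
  EstII CGCGAA/3: at [12, 18, 102, 126, 136] ⇒ [15, 21, 105, 129, 139]
  OquVI CTTGGC/6: at [5, 69, 154] ⇒ [11, 75, 160]
  IvoX CAAGAAAT/0: at [25, 38, 57, 77, 86, 166] ⇒ [25, 38, 57, 77, 86, 166]
  ZebII CCGGTTG/4: at [47, 108, 116, 174] ⇒ [51, 112, 120, 178]

Pooled cuts: [11, 15, 21, 25, 38, 51, 57, 75, 77, 86, 105, 112, 120, 129, 139, 160, 166, 178]

Fragment lengths:
  [0,11): 11 bp
  [11,15): 4 bp
  [15,21): 6 bp
  [21,25): 4 bp
  [25,38): 13 bp
  [38,51): 13 bp
  [51,57): 6 bp
  [57,75): 18 bp
  [75,77): 2 bp
  [77,86): 9 bp
  [86,105): 19 bp
  [105,112): 7 bp
  [112,120): 8 bp
  [120,129): 9 bp
  [129,139): 10 bp
  [139,160): 21 bp
  [160,166): 6 bp
  [166,178): 12 bp
  [178,185): 7 bp

[2,4,4,6,6,6,7,7,8,9,9,10,11,12,13,13,18,19,21]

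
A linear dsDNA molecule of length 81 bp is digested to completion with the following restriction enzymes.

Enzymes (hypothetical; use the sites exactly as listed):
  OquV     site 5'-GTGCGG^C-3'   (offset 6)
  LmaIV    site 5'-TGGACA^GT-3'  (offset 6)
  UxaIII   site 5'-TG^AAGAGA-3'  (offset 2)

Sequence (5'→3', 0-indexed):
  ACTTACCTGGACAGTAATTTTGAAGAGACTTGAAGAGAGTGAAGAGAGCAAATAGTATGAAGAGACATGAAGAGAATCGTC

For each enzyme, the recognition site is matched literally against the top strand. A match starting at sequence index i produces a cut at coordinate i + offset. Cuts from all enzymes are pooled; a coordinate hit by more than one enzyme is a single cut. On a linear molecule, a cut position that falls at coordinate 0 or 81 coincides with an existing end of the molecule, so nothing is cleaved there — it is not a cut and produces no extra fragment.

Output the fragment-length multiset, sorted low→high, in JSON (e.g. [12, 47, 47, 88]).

[9,9,10,10,12,13,18]

Per-enzyme occurrences:
  OquV (GTGCGGC, off=6): no sites
  LmaIV TGGACAGT/6: at [7] ⇒ [13]
  UxaIII TGAAGAGA/2: at [20, 30, 39, 57, 67] ⇒ [22, 32, 41, 59, 69]

Pooled cuts: [13, 22, 32, 41, 59, 69]

Fragments:
  [0,13): 13 bp
  [13,22): 9 bp
  [22,32): 10 bp
  [32,41): 9 bp
  [41,59): 18 bp
  [59,69): 10 bp
  [69,81): 12 bp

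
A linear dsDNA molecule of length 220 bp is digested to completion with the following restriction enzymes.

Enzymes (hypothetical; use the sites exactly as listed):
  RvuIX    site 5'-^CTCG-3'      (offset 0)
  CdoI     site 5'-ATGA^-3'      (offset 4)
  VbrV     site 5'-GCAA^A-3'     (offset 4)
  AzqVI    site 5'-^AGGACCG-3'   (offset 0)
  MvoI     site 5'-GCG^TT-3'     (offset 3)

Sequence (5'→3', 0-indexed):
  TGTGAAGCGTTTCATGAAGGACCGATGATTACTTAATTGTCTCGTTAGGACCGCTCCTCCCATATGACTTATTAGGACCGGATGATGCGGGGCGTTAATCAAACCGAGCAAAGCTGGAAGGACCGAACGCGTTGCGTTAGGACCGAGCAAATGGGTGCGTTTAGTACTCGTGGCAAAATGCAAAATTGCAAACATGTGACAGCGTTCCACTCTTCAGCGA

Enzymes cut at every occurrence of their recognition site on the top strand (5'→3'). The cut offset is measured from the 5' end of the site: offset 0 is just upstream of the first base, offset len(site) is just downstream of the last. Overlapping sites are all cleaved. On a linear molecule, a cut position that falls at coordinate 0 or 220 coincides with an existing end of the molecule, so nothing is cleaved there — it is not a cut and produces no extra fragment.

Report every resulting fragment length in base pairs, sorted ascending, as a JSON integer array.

[2,5,6,6,7,7,7,8,8,9,9,9,10,11,12,12,12,13,13,16,17,21]

Per-enzyme occurrences:
  RvuIX CTCG/0: at [40, 166] ⇒ [40, 166]
  CdoI ATGA/4: at [13, 24, 63, 81] ⇒ [17, 28, 67, 85]
  VbrV GCAAA/4: at [107, 146, 172, 179, 187] ⇒ [111, 150, 176, 183, 191]
  AzqVI AGGACCG/0: at [17, 46, 73, 118, 138] ⇒ [17, 46, 73, 118, 138]
  MvoI GCGTT/3: at [6, 91, 128, 133, 156, 201] ⇒ [9, 94, 131, 136, 159, 204]

All cut coordinates (distinct, sorted): [9, 17, 28, 40, 46, 67, 73, 85, 94, 111, 118, 131, 136, 138, 150, 159, 166, 176, 183, 191, 204]

Fragments:
  [0,9): 9 bp
  [9,17): 8 bp
  [17,28): 11 bp
  [28,40): 12 bp
  [40,46): 6 bp
  [46,67): 21 bp
  [67,73): 6 bp
  [73,85): 12 bp
  [85,94): 9 bp
  [94,111): 17 bp
  [111,118): 7 bp
  [118,131): 13 bp
  [131,136): 5 bp
  [136,138): 2 bp
  [138,150): 12 bp
  [150,159): 9 bp
  [159,166): 7 bp
  [166,176): 10 bp
  [176,183): 7 bp
  [183,191): 8 bp
  [191,204): 13 bp
  [204,220): 16 bp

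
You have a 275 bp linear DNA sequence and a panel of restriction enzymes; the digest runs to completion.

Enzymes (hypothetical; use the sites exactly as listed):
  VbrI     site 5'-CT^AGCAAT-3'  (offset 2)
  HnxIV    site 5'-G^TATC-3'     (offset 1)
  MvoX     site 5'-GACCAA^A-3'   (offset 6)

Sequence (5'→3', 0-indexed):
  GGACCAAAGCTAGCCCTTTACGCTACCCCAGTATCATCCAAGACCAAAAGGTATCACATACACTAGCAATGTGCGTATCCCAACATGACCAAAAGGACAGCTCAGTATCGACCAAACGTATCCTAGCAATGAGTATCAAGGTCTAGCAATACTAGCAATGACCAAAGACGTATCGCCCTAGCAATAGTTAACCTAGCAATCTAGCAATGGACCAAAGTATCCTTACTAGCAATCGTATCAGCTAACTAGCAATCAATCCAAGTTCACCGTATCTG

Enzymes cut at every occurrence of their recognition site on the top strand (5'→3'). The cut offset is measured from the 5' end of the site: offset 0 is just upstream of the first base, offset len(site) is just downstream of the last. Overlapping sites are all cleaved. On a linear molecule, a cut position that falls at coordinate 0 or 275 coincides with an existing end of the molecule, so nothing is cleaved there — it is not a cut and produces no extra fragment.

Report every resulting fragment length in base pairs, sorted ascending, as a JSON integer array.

[2,3,4,5,6,6,7,8,8,9,9,9,10,10,11,11,12,12,13,13,13,15,16,17,22,24]

Per-enzyme occurrences:
  VbrI CTAGCAAT/2: at [62, 122, 142, 151, 177, 192, 200, 225, 245] ⇒ [64, 124, 144, 153, 179, 194, 202, 227, 247]
  HnxIV GTATC/1: at [30, 50, 74, 104, 117, 132, 169, 216, 234, 268] ⇒ [31, 51, 75, 105, 118, 133, 170, 217, 235, 269]
  MvoX GACCAAA/6: at [1, 41, 86, 109, 159, 209] ⇒ [7, 47, 92, 115, 165, 215]

Pooled cuts: [7, 31, 47, 51, 64, 75, 92, 105, 115, 118, 124, 133, 144, 153, 165, 170, 179, 194, 202, 215, 217, 227, 235, 247, 269]

Fragment lengths:
  [0,7): 7 bp
  [7,31): 24 bp
  [31,47): 16 bp
  [47,51): 4 bp
  [51,64): 13 bp
  [64,75): 11 bp
  [75,92): 17 bp
  [92,105): 13 bp
  [105,115): 10 bp
  [115,118): 3 bp
  [118,124): 6 bp
  [124,133): 9 bp
  [133,144): 11 bp
  [144,153): 9 bp
  [153,165): 12 bp
  [165,170): 5 bp
  [170,179): 9 bp
  [179,194): 15 bp
  [194,202): 8 bp
  [202,215): 13 bp
  [215,217): 2 bp
  [217,227): 10 bp
  [227,235): 8 bp
  [235,247): 12 bp
  [247,269): 22 bp
  [269,275): 6 bp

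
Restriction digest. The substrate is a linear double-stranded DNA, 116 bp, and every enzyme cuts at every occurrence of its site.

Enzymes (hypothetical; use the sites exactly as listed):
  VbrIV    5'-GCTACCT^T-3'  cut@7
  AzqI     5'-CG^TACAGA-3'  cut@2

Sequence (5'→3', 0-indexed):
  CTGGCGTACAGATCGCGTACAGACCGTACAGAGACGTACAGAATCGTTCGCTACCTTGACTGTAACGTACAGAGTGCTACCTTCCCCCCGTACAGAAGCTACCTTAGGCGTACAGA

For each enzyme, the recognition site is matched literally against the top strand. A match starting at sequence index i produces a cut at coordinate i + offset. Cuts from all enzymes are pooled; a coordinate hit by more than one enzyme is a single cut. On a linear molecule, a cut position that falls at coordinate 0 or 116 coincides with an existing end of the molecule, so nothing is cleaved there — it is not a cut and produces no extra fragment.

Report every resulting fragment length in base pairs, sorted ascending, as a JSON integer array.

[6,6,6,8,9,10,11,11,14,15,20]

Scan for sites:
  VbrIV (GCTACCTT, off=7): starts [49, 75, 97] → cuts [56, 82, 104]
  AzqI (CGTACAGA, off=2): starts [4, 15, 24, 34, 65, 88, 108] → cuts [6, 17, 26, 36, 67, 90, 110]

Pooled cuts: [6, 17, 26, 36, 56, 67, 82, 90, 104, 110]

Fragments:
  [0,6): 6 bp
  [6,17): 11 bp
  [17,26): 9 bp
  [26,36): 10 bp
  [36,56): 20 bp
  [56,67): 11 bp
  [67,82): 15 bp
  [82,90): 8 bp
  [90,104): 14 bp
  [104,110): 6 bp
  [110,116): 6 bp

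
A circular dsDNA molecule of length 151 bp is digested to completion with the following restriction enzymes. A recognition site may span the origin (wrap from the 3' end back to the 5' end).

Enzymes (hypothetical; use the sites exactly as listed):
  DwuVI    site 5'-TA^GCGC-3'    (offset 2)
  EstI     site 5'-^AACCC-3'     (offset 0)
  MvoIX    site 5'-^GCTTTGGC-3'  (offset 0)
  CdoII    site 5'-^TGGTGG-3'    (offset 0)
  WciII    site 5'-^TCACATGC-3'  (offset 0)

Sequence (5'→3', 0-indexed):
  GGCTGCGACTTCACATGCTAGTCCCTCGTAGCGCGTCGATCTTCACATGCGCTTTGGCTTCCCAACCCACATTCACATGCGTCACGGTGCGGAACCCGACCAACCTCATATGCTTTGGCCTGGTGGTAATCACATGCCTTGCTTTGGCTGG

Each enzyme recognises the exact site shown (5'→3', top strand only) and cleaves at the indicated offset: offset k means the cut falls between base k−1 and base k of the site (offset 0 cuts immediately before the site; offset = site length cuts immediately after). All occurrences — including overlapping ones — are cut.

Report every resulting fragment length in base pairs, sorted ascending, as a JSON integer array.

[8,9,9,9,11,12,13,19,20,20,21]

Scan for sites:
  DwuVI (TAGCGC, off=2): starts [28] → cuts [30]
  EstI (AACCC, off=0): starts [63, 92] → cuts [63, 92]
  MvoIX (GCTTTGGC, off=0): starts [50, 111, 140] → cuts [50, 111, 140]
  CdoII (TGGTGG, off=0): starts [120] → cuts [120]
  WciII (TCACATGC, off=0): starts [10, 42, 72, 129] → cuts [10, 42, 72, 129]

All cut coordinates (distinct, sorted): [10, 30, 42, 50, 63, 72, 92, 111, 120, 129, 140]

Fragments:
  10→30: 20 bp
  30→42: 12 bp
  42→50: 8 bp
  50→63: 13 bp
  63→72: 9 bp
  72→92: 20 bp
  92→111: 19 bp
  111→120: 9 bp
  120→129: 9 bp
  129→140: 11 bp
  140→10 (wrap): 151-140+10 = 21 bp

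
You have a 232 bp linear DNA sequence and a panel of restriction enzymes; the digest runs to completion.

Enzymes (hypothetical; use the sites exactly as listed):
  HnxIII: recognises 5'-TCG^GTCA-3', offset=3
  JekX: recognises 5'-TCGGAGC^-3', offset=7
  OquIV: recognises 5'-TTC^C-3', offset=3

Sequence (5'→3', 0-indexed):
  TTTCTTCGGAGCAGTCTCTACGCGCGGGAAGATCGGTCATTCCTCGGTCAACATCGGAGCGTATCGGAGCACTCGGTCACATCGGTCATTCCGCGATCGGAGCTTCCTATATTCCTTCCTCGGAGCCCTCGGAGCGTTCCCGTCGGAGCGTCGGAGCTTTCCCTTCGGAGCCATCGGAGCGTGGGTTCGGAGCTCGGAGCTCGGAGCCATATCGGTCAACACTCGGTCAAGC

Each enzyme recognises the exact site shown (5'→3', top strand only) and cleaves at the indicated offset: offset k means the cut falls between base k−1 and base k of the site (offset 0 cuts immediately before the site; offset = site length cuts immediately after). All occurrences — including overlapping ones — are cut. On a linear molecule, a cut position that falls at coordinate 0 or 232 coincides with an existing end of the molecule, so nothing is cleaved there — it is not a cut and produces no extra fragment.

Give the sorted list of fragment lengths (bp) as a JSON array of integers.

Scan for sites:
  HnxIII (TCGGTCA, off=3): starts [32, 43, 72, 81, 211, 222] → cuts [35, 46, 75, 84, 214, 225]
  JekX (TCGGAGC, off=7): starts [5, 53, 63, 96, 119, 128, 142, 150, 164, 173, 186, 193, 200] → cuts [12, 60, 70, 103, 126, 135, 149, 157, 171, 180, 193, 200, 207]
  OquIV (TTCC, off=3): starts [39, 88, 103, 111, 115, 136, 158] → cuts [42, 91, 106, 114, 118, 139, 161]

All cut coordinates (distinct, sorted): [12, 35, 42, 46, 60, 70, 75, 84, 91, 103, 106, 114, 118, 126, 135, 139, 149, 157, 161, 171, 180, 193, 200, 207, 214, 225]

Fragment lengths:
  [0,12): 12 bp
  [12,35): 23 bp
  [35,42): 7 bp
  [42,46): 4 bp
  [46,60): 14 bp
  [60,70): 10 bp
  [70,75): 5 bp
  [75,84): 9 bp
  [84,91): 7 bp
  [91,103): 12 bp
  [103,106): 3 bp
  [106,114): 8 bp
  [114,118): 4 bp
  [118,126): 8 bp
  [126,135): 9 bp
  [135,139): 4 bp
  [139,149): 10 bp
  [149,157): 8 bp
  [157,161): 4 bp
  [161,171): 10 bp
  [171,180): 9 bp
  [180,193): 13 bp
  [193,200): 7 bp
  [200,207): 7 bp
  [207,214): 7 bp
  [214,225): 11 bp
  [225,232): 7 bp

[3,4,4,4,4,5,7,7,7,7,7,7,8,8,8,9,9,9,10,10,10,11,12,12,13,14,23]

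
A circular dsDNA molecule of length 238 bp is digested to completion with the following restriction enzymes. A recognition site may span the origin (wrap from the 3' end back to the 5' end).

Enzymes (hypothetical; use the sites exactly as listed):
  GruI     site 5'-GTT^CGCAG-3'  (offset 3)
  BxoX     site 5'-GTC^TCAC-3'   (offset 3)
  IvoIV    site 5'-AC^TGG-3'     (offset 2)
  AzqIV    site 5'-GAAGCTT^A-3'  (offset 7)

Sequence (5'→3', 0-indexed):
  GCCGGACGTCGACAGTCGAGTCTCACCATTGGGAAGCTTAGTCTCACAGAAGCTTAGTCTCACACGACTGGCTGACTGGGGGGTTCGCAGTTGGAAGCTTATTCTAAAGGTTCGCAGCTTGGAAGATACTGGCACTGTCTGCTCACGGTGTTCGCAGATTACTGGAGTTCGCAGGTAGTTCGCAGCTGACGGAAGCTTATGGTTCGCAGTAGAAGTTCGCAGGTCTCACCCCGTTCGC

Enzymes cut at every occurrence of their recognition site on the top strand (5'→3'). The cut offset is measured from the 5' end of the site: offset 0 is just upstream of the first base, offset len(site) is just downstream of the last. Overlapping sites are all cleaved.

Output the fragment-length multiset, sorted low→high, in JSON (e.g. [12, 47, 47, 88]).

[4,4,6,7,8,8,9,9,10,11,12,12,13,15,17,17,18,23,35]

Site scan:
  GruI GTTCGCAG/3: at [82, 109, 149, 166, 177, 201, 214] ⇒ [85, 112, 152, 169, 180, 204, 217]
  BxoX GTCTCAC/3: at [19, 40, 56, 222] ⇒ [22, 43, 59, 225]
  IvoIV ACTGG/2: at [66, 74, 127, 160] ⇒ [68, 76, 129, 162]
  AzqIV GAAGCTTA/7: at [32, 48, 93, 191] ⇒ [39, 55, 100, 198]

Pooled cuts: [22, 39, 43, 55, 59, 68, 76, 85, 100, 112, 129, 152, 162, 169, 180, 198, 204, 217, 225]

Fragments:
  22→39: 17 bp
  39→43: 4 bp
  43→55: 12 bp
  55→59: 4 bp
  59→68: 9 bp
  68→76: 8 bp
  76→85: 9 bp
  85→100: 15 bp
  100→112: 12 bp
  112→129: 17 bp
  129→152: 23 bp
  152→162: 10 bp
  162→169: 7 bp
  169→180: 11 bp
  180→198: 18 bp
  198→204: 6 bp
  204→217: 13 bp
  217→225: 8 bp
  225→22 (wrap): 238-225+22 = 35 bp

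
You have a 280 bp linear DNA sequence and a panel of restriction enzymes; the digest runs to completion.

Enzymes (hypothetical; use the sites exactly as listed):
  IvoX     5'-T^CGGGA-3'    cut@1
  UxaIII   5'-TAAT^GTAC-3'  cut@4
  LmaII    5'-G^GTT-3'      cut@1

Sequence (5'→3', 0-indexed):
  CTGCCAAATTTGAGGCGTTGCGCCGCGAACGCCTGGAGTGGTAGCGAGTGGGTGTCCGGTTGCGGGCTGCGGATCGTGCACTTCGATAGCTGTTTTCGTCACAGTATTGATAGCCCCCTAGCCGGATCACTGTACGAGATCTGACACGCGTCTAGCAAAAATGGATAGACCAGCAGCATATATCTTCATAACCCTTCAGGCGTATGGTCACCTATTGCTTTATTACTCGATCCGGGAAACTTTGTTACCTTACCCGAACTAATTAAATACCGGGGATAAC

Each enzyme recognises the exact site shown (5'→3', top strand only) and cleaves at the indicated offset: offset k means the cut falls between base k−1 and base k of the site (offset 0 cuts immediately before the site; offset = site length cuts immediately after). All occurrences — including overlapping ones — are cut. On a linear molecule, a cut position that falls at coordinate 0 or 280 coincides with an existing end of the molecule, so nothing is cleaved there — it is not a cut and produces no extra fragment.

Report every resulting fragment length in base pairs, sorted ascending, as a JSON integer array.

[58,222]

Per-enzyme occurrences:
  IvoX (TCGGGA, off=1): no sites
  UxaIII (TAATGTAC, off=4): no sites
  LmaII GGTT/1: at [57] ⇒ [58]

All cut coordinates (distinct, sorted): [58]

Fragments:
  [0,58): 58 bp
  [58,280): 222 bp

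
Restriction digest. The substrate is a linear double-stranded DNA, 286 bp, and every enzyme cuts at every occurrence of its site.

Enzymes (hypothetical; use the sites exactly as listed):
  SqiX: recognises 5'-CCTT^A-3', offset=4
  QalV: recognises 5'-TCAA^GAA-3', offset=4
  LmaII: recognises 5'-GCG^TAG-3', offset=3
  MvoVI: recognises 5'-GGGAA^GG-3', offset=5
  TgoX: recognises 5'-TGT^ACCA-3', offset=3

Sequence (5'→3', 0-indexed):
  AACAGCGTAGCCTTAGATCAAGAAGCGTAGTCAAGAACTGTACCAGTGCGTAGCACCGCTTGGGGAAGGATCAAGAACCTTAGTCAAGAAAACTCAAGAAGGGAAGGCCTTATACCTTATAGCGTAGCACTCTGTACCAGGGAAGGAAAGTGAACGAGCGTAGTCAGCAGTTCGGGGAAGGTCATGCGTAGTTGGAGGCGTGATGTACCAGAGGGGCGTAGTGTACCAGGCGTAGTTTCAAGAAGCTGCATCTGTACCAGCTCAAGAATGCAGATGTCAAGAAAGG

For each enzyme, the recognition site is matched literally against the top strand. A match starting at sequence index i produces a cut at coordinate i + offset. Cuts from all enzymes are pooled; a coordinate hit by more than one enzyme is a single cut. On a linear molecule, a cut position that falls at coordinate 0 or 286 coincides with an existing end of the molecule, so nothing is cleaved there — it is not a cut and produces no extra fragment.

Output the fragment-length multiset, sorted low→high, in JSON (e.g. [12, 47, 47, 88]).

Per-enzyme occurrences:
  SqiX CCTTA/4: at [10, 77, 107, 114] ⇒ [14, 81, 111, 118]
  QalV TCAAGAA/4: at [17, 30, 70, 83, 93, 237, 261, 276] ⇒ [21, 34, 74, 87, 97, 241, 265, 280]
  LmaII GCGTAG/3: at [4, 24, 47, 121, 157, 185, 215, 229] ⇒ [7, 27, 50, 124, 160, 188, 218, 232]
  MvoVI GGGAAGG/5: at [62, 100, 139, 174] ⇒ [67, 105, 144, 179]
  TgoX TGTACCA/3: at [38, 132, 203, 221, 252] ⇒ [41, 135, 206, 224, 255]

Pooled cuts: [7, 14, 21, 27, 34, 41, 50, 67, 74, 81, 87, 97, 105, 111, 118, 124, 135, 144, 160, 179, 188, 206, 218, 224, 232, 241, 255, 265, 280]

Fragments:
  [0,7): 7 bp
  [7,14): 7 bp
  [14,21): 7 bp
  [21,27): 6 bp
  [27,34): 7 bp
  [34,41): 7 bp
  [41,50): 9 bp
  [50,67): 17 bp
  [67,74): 7 bp
  [74,81): 7 bp
  [81,87): 6 bp
  [87,97): 10 bp
  [97,105): 8 bp
  [105,111): 6 bp
  [111,118): 7 bp
  [118,124): 6 bp
  [124,135): 11 bp
  [135,144): 9 bp
  [144,160): 16 bp
  [160,179): 19 bp
  [179,188): 9 bp
  [188,206): 18 bp
  [206,218): 12 bp
  [218,224): 6 bp
  [224,232): 8 bp
  [232,241): 9 bp
  [241,255): 14 bp
  [255,265): 10 bp
  [265,280): 15 bp
  [280,286): 6 bp

[6,6,6,6,6,6,7,7,7,7,7,7,7,7,8,8,9,9,9,9,10,10,11,12,14,15,16,17,18,19]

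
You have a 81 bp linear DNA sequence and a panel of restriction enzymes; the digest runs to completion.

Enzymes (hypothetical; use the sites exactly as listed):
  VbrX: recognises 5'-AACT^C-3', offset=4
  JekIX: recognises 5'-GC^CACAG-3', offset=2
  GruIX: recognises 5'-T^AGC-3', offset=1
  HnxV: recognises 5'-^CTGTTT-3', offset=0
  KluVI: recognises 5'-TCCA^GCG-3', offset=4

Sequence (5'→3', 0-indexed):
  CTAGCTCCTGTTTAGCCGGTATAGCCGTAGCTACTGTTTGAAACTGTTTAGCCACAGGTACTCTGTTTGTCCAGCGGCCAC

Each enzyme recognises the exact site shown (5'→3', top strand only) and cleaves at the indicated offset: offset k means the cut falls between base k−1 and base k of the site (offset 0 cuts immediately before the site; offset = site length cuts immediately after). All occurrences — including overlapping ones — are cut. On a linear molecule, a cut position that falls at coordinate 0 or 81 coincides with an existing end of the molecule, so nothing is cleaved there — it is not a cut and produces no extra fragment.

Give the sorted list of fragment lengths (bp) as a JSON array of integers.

Scan for sites:
  VbrX (AACTC, off=4): no sites
  JekIX (GCCACAG, off=2): starts [50] → cuts [52]
  GruIX (TAGC, off=1): starts [1, 12, 21, 27, 48] → cuts [2, 13, 22, 28, 49]
  HnxV (CTGTTT, off=0): starts [7, 33, 43, 62] → cuts [7, 33, 43, 62]
  KluVI (TCCAGCG, off=4): starts [69] → cuts [73]

All cut coordinates (distinct, sorted): [2, 7, 13, 22, 28, 33, 43, 49, 52, 62, 73]

Fragment lengths:
  [0,2): 2 bp
  [2,7): 5 bp
  [7,13): 6 bp
  [13,22): 9 bp
  [22,28): 6 bp
  [28,33): 5 bp
  [33,43): 10 bp
  [43,49): 6 bp
  [49,52): 3 bp
  [52,62): 10 bp
  [62,73): 11 bp
  [73,81): 8 bp

[2,3,5,5,6,6,6,8,9,10,10,11]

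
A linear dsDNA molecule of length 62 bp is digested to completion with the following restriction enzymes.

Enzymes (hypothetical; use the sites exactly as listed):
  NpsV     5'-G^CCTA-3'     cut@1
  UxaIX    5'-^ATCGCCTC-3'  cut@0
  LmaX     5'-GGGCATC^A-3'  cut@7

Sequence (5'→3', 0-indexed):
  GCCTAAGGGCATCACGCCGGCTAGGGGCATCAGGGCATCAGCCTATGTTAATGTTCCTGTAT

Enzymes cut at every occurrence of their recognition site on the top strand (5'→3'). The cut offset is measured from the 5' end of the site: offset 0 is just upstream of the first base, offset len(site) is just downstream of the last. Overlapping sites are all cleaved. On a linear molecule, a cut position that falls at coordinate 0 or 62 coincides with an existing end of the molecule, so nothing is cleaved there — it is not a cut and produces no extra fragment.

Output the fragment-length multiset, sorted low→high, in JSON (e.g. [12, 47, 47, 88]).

[1,2,8,12,18,21]

Per-enzyme occurrences:
  NpsV (GCCTA, off=1): starts [0, 40] → cuts [1, 41]
  UxaIX (ATCGCCTC, off=0): no sites
  LmaX (GGGCATCA, off=7): starts [6, 24, 32] → cuts [13, 31, 39]

All cut coordinates (distinct, sorted): [1, 13, 31, 39, 41]

Fragment lengths:
  [0,1): 1 bp
  [1,13): 12 bp
  [13,31): 18 bp
  [31,39): 8 bp
  [39,41): 2 bp
  [41,62): 21 bp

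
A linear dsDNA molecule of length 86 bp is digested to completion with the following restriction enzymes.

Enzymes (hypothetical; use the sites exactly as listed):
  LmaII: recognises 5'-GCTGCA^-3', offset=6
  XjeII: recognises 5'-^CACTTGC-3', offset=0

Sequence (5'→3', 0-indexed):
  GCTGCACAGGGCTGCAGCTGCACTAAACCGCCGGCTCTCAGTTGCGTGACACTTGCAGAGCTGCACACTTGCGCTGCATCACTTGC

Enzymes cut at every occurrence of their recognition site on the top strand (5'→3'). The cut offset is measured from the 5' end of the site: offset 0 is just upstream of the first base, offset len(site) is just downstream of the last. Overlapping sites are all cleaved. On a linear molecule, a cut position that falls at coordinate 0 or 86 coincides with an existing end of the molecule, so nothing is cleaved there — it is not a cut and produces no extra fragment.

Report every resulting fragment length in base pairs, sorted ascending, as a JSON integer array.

Per-enzyme occurrences:
  LmaII GCTGCA/6: at [0, 10, 16, 59, 72] ⇒ [6, 16, 22, 65, 78]
  XjeII CACTTGC/0: at [49, 65, 79] ⇒ [49, 65, 79]

All cut coordinates (distinct, sorted): [6, 16, 22, 49, 65, 78, 79]

Fragment lengths:
  [0,6): 6 bp
  [6,16): 10 bp
  [16,22): 6 bp
  [22,49): 27 bp
  [49,65): 16 bp
  [65,78): 13 bp
  [78,79): 1 bp
  [79,86): 7 bp

[1,6,6,7,10,13,16,27]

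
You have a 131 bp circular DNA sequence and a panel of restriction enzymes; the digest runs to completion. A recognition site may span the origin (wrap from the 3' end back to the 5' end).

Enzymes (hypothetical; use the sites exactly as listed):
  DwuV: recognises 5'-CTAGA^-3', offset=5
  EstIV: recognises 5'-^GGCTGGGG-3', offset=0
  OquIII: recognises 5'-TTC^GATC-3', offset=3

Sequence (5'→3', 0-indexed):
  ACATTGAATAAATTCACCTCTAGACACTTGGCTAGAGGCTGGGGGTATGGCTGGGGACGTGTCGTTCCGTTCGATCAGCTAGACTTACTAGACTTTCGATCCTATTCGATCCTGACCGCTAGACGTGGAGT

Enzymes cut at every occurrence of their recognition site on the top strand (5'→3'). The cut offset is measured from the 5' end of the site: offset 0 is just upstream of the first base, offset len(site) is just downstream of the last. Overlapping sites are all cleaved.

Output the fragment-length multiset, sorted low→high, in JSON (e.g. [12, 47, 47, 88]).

Site scan:
  DwuV CTAGA/5: at [19, 31, 78, 87, 118] ⇒ [24, 36, 83, 92, 123]
  EstIV GGCTGGGG/0: at [36, 48] ⇒ [36, 48]
  OquIII TTCGATC/3: at [69, 94, 104] ⇒ [72, 97, 107]

All cut coordinates (distinct, sorted): [24, 36, 48, 72, 83, 92, 97, 107, 123]

Fragments:
  24→36: 12 bp
  36→48: 12 bp
  48→72: 24 bp
  72→83: 11 bp
  83→92: 9 bp
  92→97: 5 bp
  97→107: 10 bp
  107→123: 16 bp
  123→24 (wrap): 131-123+24 = 32 bp

[5,9,10,11,12,12,16,24,32]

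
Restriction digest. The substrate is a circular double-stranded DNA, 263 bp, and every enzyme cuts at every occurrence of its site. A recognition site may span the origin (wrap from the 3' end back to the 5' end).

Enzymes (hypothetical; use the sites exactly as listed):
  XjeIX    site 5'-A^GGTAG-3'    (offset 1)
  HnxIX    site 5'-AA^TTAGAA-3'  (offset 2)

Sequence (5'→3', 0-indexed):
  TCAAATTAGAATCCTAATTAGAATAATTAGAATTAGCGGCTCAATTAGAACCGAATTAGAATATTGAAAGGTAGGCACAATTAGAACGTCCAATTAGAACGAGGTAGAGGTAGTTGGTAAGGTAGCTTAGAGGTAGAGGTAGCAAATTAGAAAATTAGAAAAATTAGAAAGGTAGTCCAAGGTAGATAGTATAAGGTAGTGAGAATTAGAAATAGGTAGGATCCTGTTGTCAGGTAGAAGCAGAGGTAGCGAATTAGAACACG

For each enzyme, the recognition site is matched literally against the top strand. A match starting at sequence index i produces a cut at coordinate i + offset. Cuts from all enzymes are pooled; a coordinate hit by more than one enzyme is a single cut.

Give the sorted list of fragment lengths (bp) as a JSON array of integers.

Site scan:
  XjeIX (AGGTAG, off=1): starts [68, 101, 107, 119, 130, 136, 169, 179, 193, 213, 231, 243] → cuts [69, 102, 108, 120, 131, 137, 170, 180, 194, 214, 232, 244]
  HnxIX (AATTAGAA, off=2): starts [3, 15, 24, 42, 53, 78, 91, 144, 152, 161, 203, 251] → cuts [5, 17, 26, 44, 55, 80, 93, 146, 154, 163, 205, 253]

All cut coordinates (distinct, sorted): [5, 17, 26, 44, 55, 69, 80, 93, 102, 108, 120, 131, 137, 146, 154, 163, 170, 180, 194, 205, 214, 232, 244, 253]

Fragment lengths:
  5→17: 12 bp
  17→26: 9 bp
  26→44: 18 bp
  44→55: 11 bp
  55→69: 14 bp
  69→80: 11 bp
  80→93: 13 bp
  93→102: 9 bp
  102→108: 6 bp
  108→120: 12 bp
  120→131: 11 bp
  131→137: 6 bp
  137→146: 9 bp
  146→154: 8 bp
  154→163: 9 bp
  163→170: 7 bp
  170→180: 10 bp
  180→194: 14 bp
  194→205: 11 bp
  205→214: 9 bp
  214→232: 18 bp
  232→244: 12 bp
  244→253: 9 bp
  253→5 (wrap): 263-253+5 = 15 bp

[6,6,7,8,9,9,9,9,9,9,10,11,11,11,11,12,12,12,13,14,14,15,18,18]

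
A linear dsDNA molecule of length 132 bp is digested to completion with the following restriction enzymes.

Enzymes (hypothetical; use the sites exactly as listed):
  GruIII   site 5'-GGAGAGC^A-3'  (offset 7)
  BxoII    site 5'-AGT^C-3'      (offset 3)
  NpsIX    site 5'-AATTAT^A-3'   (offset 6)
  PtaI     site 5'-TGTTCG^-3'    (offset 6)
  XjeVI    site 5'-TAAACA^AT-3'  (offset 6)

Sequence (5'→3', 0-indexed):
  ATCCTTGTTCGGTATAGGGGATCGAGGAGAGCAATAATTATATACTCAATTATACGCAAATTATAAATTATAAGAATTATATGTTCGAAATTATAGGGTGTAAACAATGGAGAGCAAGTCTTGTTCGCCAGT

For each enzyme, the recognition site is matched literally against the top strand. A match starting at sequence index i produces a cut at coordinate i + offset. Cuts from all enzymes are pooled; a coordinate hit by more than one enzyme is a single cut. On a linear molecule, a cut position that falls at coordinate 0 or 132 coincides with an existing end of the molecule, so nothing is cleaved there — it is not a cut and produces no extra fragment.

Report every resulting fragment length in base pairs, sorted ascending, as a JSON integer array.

[4,5,7,7,7,8,9,9,9,11,11,12,12,21]

Scan for sites:
  GruIII GGAGAGCA/7: at [25, 108] ⇒ [32, 115]
  BxoII AGTC/3: at [116] ⇒ [119]
  NpsIX AATTATA/6: at [35, 47, 58, 65, 74, 88] ⇒ [41, 53, 64, 71, 80, 94]
  PtaI TGTTCG/6: at [5, 81, 121] ⇒ [11, 87, 127]
  XjeVI TAAACAAT/6: at [100] ⇒ [106]

Pooled cuts: [11, 32, 41, 53, 64, 71, 80, 87, 94, 106, 115, 119, 127]

Fragments:
  [0,11): 11 bp
  [11,32): 21 bp
  [32,41): 9 bp
  [41,53): 12 bp
  [53,64): 11 bp
  [64,71): 7 bp
  [71,80): 9 bp
  [80,87): 7 bp
  [87,94): 7 bp
  [94,106): 12 bp
  [106,115): 9 bp
  [115,119): 4 bp
  [119,127): 8 bp
  [127,132): 5 bp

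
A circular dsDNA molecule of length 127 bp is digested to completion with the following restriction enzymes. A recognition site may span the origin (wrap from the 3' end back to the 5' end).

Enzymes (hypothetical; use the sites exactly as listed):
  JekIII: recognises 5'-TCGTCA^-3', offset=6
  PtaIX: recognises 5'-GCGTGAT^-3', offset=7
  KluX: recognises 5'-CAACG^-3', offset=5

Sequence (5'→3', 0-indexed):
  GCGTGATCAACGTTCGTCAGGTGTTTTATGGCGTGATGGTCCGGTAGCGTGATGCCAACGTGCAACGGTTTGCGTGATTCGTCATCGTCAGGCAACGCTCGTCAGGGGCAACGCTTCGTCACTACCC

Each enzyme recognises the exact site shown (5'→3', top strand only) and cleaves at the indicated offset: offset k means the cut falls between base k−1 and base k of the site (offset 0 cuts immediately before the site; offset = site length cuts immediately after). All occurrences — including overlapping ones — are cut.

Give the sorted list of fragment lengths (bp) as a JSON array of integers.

Site scan:
  JekIII (TCGTCA, off=6): starts [13, 78, 84, 98, 115] → cuts [19, 84, 90, 104, 121]
  PtaIX (GCGTGAT, off=7): starts [0, 30, 46, 71] → cuts [7, 37, 53, 78]
  KluX (CAACG, off=5): starts [7, 55, 62, 92, 108] → cuts [12, 60, 67, 97, 113]

All cut coordinates (distinct, sorted): [7, 12, 19, 37, 53, 60, 67, 78, 84, 90, 97, 104, 113, 121]

Fragment lengths:
  7→12: 5 bp
  12→19: 7 bp
  19→37: 18 bp
  37→53: 16 bp
  53→60: 7 bp
  60→67: 7 bp
  67→78: 11 bp
  78→84: 6 bp
  84→90: 6 bp
  90→97: 7 bp
  97→104: 7 bp
  104→113: 9 bp
  113→121: 8 bp
  121→7 (wrap): 127-121+7 = 13 bp

[5,6,6,7,7,7,7,7,8,9,11,13,16,18]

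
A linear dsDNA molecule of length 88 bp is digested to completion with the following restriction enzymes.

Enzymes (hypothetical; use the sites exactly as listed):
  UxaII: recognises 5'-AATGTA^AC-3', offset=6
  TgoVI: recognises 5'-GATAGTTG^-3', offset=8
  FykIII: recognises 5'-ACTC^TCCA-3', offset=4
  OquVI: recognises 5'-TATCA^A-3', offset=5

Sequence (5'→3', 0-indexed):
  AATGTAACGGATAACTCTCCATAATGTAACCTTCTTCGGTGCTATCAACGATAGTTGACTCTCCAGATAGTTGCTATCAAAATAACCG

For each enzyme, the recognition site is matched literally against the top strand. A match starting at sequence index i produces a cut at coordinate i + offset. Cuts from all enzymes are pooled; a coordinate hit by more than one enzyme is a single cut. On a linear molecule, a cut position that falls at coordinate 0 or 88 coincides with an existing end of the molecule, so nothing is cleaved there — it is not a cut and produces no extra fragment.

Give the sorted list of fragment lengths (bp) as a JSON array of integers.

[4,6,6,9,10,11,11,12,19]

Scan for sites:
  UxaII (AATGTAAC, off=6): starts [0, 22] → cuts [6, 28]
  TgoVI (GATAGTTG, off=8): starts [49, 65] → cuts [57, 73]
  FykIII (ACTCTCCA, off=4): starts [13, 57] → cuts [17, 61]
  OquVI (TATCAA, off=5): starts [42, 74] → cuts [47, 79]

Pooled cuts: [6, 17, 28, 47, 57, 61, 73, 79]

Fragment lengths:
  [0,6): 6 bp
  [6,17): 11 bp
  [17,28): 11 bp
  [28,47): 19 bp
  [47,57): 10 bp
  [57,61): 4 bp
  [61,73): 12 bp
  [73,79): 6 bp
  [79,88): 9 bp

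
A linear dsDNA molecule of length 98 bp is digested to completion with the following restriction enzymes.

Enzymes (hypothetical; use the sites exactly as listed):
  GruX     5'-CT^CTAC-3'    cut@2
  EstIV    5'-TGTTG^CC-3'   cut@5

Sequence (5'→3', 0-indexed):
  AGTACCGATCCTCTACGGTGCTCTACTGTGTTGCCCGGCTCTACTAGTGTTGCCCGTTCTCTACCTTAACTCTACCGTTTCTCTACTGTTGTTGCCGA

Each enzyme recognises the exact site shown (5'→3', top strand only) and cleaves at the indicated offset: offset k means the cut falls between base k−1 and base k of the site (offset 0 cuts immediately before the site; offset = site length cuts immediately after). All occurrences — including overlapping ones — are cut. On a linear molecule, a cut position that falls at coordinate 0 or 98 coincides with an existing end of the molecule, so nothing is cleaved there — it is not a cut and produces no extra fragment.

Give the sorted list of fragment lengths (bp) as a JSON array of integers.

[4,7,8,10,11,11,11,12,12,12]

Scan for sites:
  GruX (CTCTAC, off=2): starts [10, 20, 38, 58, 69, 80] → cuts [12, 22, 40, 60, 71, 82]
  EstIV (TGTTGCC, off=5): starts [28, 47, 89] → cuts [33, 52, 94]

All cut coordinates (distinct, sorted): [12, 22, 33, 40, 52, 60, 71, 82, 94]

Fragments:
  [0,12): 12 bp
  [12,22): 10 bp
  [22,33): 11 bp
  [33,40): 7 bp
  [40,52): 12 bp
  [52,60): 8 bp
  [60,71): 11 bp
  [71,82): 11 bp
  [82,94): 12 bp
  [94,98): 4 bp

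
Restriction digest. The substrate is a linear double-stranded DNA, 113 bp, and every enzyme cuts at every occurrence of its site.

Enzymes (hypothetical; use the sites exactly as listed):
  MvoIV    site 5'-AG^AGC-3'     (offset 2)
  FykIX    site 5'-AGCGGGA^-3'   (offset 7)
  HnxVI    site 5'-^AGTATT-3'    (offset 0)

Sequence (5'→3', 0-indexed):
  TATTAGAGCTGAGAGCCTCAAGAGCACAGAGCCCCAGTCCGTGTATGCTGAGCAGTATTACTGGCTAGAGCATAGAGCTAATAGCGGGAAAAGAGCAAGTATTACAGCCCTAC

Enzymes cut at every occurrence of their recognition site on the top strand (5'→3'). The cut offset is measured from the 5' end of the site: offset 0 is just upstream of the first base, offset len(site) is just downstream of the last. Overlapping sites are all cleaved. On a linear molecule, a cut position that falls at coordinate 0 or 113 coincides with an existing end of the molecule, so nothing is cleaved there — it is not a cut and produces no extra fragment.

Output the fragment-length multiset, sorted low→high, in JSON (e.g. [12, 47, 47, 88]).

Per-enzyme occurrences:
  MvoIV (AGAGC, off=2): starts [4, 11, 20, 27, 66, 73, 91] → cuts [6, 13, 22, 29, 68, 75, 93]
  FykIX (AGCGGGA, off=7): starts [82] → cuts [89]
  HnxVI (AGTATT, off=0): starts [53, 97] → cuts [53, 97]

Pooled cuts: [6, 13, 22, 29, 53, 68, 75, 89, 93, 97]

Fragment lengths:
  [0,6): 6 bp
  [6,13): 7 bp
  [13,22): 9 bp
  [22,29): 7 bp
  [29,53): 24 bp
  [53,68): 15 bp
  [68,75): 7 bp
  [75,89): 14 bp
  [89,93): 4 bp
  [93,97): 4 bp
  [97,113): 16 bp

[4,4,6,7,7,7,9,14,15,16,24]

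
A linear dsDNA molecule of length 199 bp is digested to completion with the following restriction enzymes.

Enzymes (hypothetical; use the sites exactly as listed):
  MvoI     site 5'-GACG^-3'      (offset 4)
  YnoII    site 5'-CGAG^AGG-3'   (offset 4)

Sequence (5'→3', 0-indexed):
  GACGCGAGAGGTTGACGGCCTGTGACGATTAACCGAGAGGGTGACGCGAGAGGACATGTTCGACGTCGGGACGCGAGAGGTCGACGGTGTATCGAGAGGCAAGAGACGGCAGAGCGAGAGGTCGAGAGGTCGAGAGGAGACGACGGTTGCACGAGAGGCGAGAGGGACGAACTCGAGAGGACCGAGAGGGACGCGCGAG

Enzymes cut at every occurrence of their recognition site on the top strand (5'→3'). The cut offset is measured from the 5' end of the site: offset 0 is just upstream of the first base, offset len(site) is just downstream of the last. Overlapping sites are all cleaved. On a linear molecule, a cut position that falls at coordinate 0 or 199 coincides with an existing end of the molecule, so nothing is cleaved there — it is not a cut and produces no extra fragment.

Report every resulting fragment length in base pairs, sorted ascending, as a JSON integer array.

Site scan:
  MvoI GACG/4: at [0, 13, 23, 42, 61, 69, 82, 104, 138, 141, 165, 189] ⇒ [4, 17, 27, 46, 65, 73, 86, 108, 142, 145, 169, 193]
  YnoII CGAGAGG/4: at [4, 33, 46, 73, 92, 114, 122, 130, 151, 158, 173, 182] ⇒ [8, 37, 50, 77, 96, 118, 126, 134, 155, 162, 177, 186]

Pooled cuts: [4, 8, 17, 27, 37, 46, 50, 65, 73, 77, 86, 96, 108, 118, 126, 134, 142, 145, 155, 162, 169, 177, 186, 193]

Fragments:
  [0,4): 4 bp
  [4,8): 4 bp
  [8,17): 9 bp
  [17,27): 10 bp
  [27,37): 10 bp
  [37,46): 9 bp
  [46,50): 4 bp
  [50,65): 15 bp
  [65,73): 8 bp
  [73,77): 4 bp
  [77,86): 9 bp
  [86,96): 10 bp
  [96,108): 12 bp
  [108,118): 10 bp
  [118,126): 8 bp
  [126,134): 8 bp
  [134,142): 8 bp
  [142,145): 3 bp
  [145,155): 10 bp
  [155,162): 7 bp
  [162,169): 7 bp
  [169,177): 8 bp
  [177,186): 9 bp
  [186,193): 7 bp
  [193,199): 6 bp

[3,4,4,4,4,6,7,7,7,8,8,8,8,8,9,9,9,9,10,10,10,10,10,12,15]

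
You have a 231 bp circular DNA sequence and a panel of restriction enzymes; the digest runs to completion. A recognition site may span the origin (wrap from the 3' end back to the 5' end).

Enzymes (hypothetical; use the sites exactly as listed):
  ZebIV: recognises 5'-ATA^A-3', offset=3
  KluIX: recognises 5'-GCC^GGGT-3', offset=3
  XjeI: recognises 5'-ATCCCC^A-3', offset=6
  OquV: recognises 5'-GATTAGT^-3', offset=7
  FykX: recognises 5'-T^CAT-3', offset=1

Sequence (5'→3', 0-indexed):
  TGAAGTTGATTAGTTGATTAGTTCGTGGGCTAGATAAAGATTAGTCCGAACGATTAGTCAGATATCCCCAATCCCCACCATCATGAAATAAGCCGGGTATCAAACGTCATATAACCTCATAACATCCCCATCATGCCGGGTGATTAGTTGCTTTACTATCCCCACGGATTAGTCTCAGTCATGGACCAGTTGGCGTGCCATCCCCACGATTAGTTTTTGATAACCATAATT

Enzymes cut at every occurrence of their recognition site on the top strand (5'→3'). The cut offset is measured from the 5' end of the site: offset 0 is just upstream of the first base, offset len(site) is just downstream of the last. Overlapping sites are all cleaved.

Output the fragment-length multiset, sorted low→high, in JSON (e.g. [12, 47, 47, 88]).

Scan for sites:
  ZebIV (ATAA, off=3): starts [33, 87, 110, 118, 219, 225] → cuts [36, 90, 113, 121, 222, 228]
  KluIX (GCCGGGT, off=3): starts [91, 134] → cuts [94, 137]
  XjeI (ATCCCCA, off=6): starts [63, 70, 123, 157, 199] → cuts [69, 76, 129, 163, 205]
  OquV (GATTAGT, off=7): starts [7, 15, 38, 51, 141, 166, 207] → cuts [14, 22, 45, 58, 148, 173, 214]
  FykX (TCAT, off=1): starts [80, 106, 116, 130, 178] → cuts [81, 107, 117, 131, 179]

Pooled cuts: [14, 22, 36, 45, 58, 69, 76, 81, 90, 94, 107, 113, 117, 121, 129, 131, 137, 148, 163, 173, 179, 205, 214, 222, 228]

Fragment lengths:
  14→22: 8 bp
  22→36: 14 bp
  36→45: 9 bp
  45→58: 13 bp
  58→69: 11 bp
  69→76: 7 bp
  76→81: 5 bp
  81→90: 9 bp
  90→94: 4 bp
  94→107: 13 bp
  107→113: 6 bp
  113→117: 4 bp
  117→121: 4 bp
  121→129: 8 bp
  129→131: 2 bp
  131→137: 6 bp
  137→148: 11 bp
  148→163: 15 bp
  163→173: 10 bp
  173→179: 6 bp
  179→205: 26 bp
  205→214: 9 bp
  214→222: 8 bp
  222→228: 6 bp
  228→14 (wrap): 231-228+14 = 17 bp

[2,4,4,4,5,6,6,6,6,7,8,8,8,9,9,9,10,11,11,13,13,14,15,17,26]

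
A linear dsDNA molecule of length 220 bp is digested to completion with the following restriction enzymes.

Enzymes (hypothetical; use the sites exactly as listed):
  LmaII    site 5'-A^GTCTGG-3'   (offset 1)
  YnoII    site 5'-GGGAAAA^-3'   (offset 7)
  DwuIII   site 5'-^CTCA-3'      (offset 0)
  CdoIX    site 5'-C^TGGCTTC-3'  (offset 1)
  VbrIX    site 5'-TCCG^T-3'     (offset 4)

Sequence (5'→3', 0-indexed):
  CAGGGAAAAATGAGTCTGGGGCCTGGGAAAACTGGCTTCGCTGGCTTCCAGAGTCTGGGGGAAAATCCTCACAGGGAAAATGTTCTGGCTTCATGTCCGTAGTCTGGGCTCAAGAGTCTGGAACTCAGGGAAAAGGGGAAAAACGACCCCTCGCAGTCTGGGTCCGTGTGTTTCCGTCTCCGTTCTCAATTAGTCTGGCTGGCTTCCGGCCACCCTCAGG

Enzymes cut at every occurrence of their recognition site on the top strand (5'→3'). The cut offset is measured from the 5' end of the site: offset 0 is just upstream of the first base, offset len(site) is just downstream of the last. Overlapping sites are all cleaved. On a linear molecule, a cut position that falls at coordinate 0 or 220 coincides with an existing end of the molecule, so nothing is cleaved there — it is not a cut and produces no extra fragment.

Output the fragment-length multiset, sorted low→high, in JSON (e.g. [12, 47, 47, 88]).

[1,2,2,2,4,5,6,6,7,7,7,8,8,8,9,9,10,11,11,11,13,13,13,14,15,18]

Per-enzyme occurrences:
  LmaII AGTCTGG/1: at [12, 51, 100, 114, 154, 191] ⇒ [13, 52, 101, 115, 155, 192]
  YnoII GGGAAAA/7: at [2, 24, 58, 73, 127, 135] ⇒ [9, 31, 65, 80, 134, 142]
  DwuIII CTCA/0: at [67, 108, 123, 184, 214] ⇒ [67, 108, 123, 184, 214]
  CdoIX CTGGCTTC/1: at [31, 40, 84, 198] ⇒ [32, 41, 85, 199]
  VbrIX TCCGT/4: at [95, 162, 172, 178] ⇒ [99, 166, 176, 182]

All cut coordinates (distinct, sorted): [9, 13, 31, 32, 41, 52, 65, 67, 80, 85, 99, 101, 108, 115, 123, 134, 142, 155, 166, 176, 182, 184, 192, 199, 214]

Fragments:
  [0,9): 9 bp
  [9,13): 4 bp
  [13,31): 18 bp
  [31,32): 1 bp
  [32,41): 9 bp
  [41,52): 11 bp
  [52,65): 13 bp
  [65,67): 2 bp
  [67,80): 13 bp
  [80,85): 5 bp
  [85,99): 14 bp
  [99,101): 2 bp
  [101,108): 7 bp
  [108,115): 7 bp
  [115,123): 8 bp
  [123,134): 11 bp
  [134,142): 8 bp
  [142,155): 13 bp
  [155,166): 11 bp
  [166,176): 10 bp
  [176,182): 6 bp
  [182,184): 2 bp
  [184,192): 8 bp
  [192,199): 7 bp
  [199,214): 15 bp
  [214,220): 6 bp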